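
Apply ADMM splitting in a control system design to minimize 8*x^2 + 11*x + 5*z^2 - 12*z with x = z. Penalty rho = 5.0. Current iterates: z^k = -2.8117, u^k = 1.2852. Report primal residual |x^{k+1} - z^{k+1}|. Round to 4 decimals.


ADMM iteration with rho = 5.0, z^k = -2.8117, u^k = 1.2852
Step 1: x-update.
Minimize 8*x^2 + 11*x + (5.0/2)*(x + 2.8117 + 1.2852)^2
FOC: (2*8 + 5.0)*x = -11 + 5.0*(-2.8117 - 1.2852)
x^{k+1} = -1.4993
Step 2: z-update.
Minimize 5*z^2 - 12*z + (5.0/2)*(-1.4993 - z + 1.2852)^2
FOC: (2*5 + 5.0)*z = 12 + 5.0*(-1.4993 + 1.2852)
z^{k+1} = 0.7286
Step 3: u-update.
u^{k+1} = 1.2852 - 1.4993 - 0.7286 = -0.9427
Step 4: Primal residual = |-1.4993 - 0.7286| = 2.2279


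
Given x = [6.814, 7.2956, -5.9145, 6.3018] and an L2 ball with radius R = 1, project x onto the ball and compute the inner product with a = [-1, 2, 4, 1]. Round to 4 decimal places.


Step 1: Compute ||x|| (intermediates to 6 decimals).
||x|| = sqrt(6.814^2 + 7.2956^2 + (-5.9145)^2 + 6.3018^2) = 13.20418
Step 2: Project.
Since ||x|| > R, scale = R/||x|| = 1/13.20418 = 0.075734, proj(x) = scale * x
proj(x) = [0.516051, 0.552525, -0.447929, 0.477261]
Step 3: Dot product.
a^T * proj(x) = -1*0.516051 + 2*0.552525 + 4*(-0.447929) + 1*0.477261 = -0.7255


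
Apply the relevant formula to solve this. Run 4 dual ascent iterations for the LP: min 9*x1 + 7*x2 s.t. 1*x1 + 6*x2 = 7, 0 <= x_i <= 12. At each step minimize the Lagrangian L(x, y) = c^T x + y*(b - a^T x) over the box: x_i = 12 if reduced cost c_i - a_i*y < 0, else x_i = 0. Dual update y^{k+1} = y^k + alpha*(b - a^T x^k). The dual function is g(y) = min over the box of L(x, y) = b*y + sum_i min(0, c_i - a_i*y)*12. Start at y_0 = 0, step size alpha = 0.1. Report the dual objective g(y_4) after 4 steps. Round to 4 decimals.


Dual ascent for LP: min 9*x1 + 7*x2, 1*x1 + 6*x2 = 7, 0 <= x_i <= 12
Step 1: y^k = 0.0, reduced costs: (9.0, 7.0)
  x^k = (0.0, 0.0), subgradient = b - a^T x = 7.0
  y^{k+1} = 0.0 + 0.1*7.0 = 0.7
Step 2: y^k = 0.7, reduced costs: (8.3, 2.8)
  x^k = (0.0, 0.0), subgradient = b - a^T x = 7.0
  y^{k+1} = 0.7 + 0.1*7.0 = 1.4
Step 3: y^k = 1.4, reduced costs: (7.6, -1.4)
  x^k = (0.0, 12.0), subgradient = b - a^T x = -65.0
  y^{k+1} = 1.4 + 0.1*-65.0 = -5.1
Step 4: y^k = -5.1, reduced costs: (14.1, 37.6)
  x^k = (0.0, 0.0), subgradient = b - a^T x = 7.0
  y^{k+1} = -5.1 + 0.1*7.0 = -4.4
Dual objective at y_4 = -4.4: reduced costs (13.4, 33.4), box minimizer x = (0.0, 0.0)
g(y_4) = b*y + (c1 - a1*y)*x1 + (c2 - a2*y)*x2 = 7*(-4.4) + 13.4*0.0 + 33.4*0.0 = -30.8 + 0.0 + 0.0 = -30.8


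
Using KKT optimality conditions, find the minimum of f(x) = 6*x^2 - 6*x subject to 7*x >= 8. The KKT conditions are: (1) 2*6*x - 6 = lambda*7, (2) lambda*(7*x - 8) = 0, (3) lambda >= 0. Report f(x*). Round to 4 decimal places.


Step 1: Try lambda = 0 (constraint inactive).
x_unc = 6/(2*6) = 0.5
Check: 7*0.5 = 3.5 < 8 -- violated!
Step 2: Constraint must be active: 7*x = 8
x* = 8/7 = 1.1429 (rounded; the exact value 8/7 is used below)
lambda = (2*6*(8/7) - 6)/7 = 1.102
Step 3: Compute optimal value.
f(x*) = 6*(8/7)^2 - 6*(8/7) = 0.9796


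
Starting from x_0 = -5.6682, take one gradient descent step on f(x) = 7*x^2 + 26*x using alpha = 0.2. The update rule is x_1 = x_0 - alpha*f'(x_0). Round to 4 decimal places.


We compute the gradient at x_0 and apply the update.
f'(x) = 14*x + 26
f'(-5.6682) = 14*-5.6682 + 26 = -53.3548
x_1 = -5.6682 - 0.2*-53.3548 = 5.0028


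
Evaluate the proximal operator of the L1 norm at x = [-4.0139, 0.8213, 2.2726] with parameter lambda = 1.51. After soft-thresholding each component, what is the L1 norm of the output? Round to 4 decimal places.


Soft-thresholding with lambda = 1.51:
prox(-4.0139) = sign(-4.0139)*max(|-4.0139| - 1.51, 0) = -2.5039
prox(0.8213) = sign(0.8213)*max(|0.8213| - 1.51, 0) = 0.0
prox(2.2726) = sign(2.2726)*max(|2.2726| - 1.51, 0) = 0.7626
prox(x) = [-2.5039, 0.0, 0.7626]
||prox(x)||_1 = 2.5039 + 0.0 + 0.7626 = 3.2665


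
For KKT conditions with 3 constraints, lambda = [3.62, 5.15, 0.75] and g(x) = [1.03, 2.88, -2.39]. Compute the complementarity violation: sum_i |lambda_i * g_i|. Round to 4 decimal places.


KKT complementary slackness check:
lambda_1 * g_1 = 3.62 * 1.03 = 3.7286
lambda_2 * g_2 = 5.15 * 2.88 = 14.832
lambda_3 * g_3 = 0.75 * -2.39 = -1.7925
Total violation = 3.7286 + 14.832 + 1.7925 = 20.3531


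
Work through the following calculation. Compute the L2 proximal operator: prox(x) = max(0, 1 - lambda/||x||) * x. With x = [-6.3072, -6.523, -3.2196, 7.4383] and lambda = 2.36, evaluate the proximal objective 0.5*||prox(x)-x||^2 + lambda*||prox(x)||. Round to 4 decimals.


Step 1: Compute ||x||.
||x|| = 12.1665
Step 2: Compute scaling factor.
scale = max(0, 1 - 2.36/12.1665) = 0.806
Step 3: prox(x) = [-5.0838, -5.2577, -2.5951, 5.9955]
||prox(x)|| = 9.8065
Step 4: Proximal objective.
0.5*||prox-x||^2 = 2.7848
lambda*||prox|| = 23.1433
Total = 25.9282


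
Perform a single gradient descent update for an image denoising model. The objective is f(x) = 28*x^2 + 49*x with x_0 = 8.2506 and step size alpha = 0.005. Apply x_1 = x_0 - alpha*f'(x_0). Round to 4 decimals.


We compute the gradient at x_0 and apply the update.
f'(x) = 56*x + 49
f'(8.2506) = 56*8.2506 + 49 = 511.0336
x_1 = 8.2506 - 0.005*511.0336 = 5.6954


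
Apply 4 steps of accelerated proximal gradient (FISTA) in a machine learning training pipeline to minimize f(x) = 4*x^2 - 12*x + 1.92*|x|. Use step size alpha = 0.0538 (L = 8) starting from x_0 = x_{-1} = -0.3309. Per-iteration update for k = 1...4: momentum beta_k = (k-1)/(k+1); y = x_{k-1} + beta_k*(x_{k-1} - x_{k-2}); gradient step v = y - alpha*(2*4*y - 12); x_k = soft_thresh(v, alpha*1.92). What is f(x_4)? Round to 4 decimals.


FISTA on f(x) = 4*x^2 - 12*x + 1.92*|x|
L = 8, alpha = 0.0538
Iteration 1: beta = 0.0, y = -0.3309 + 0.0*(-0.3309 + 0.3309) = -0.3309
  grad(y) = -14.6472, v = y - alpha*grad = 0.4571
  prox(v) = soft_thresh(0.4571, 0.1033) = 0.3538
Iteration 2: beta = 0.3333, y = 0.3538 + 0.3333*(0.3538 + 0.3309) = 0.5821
  grad(y) = -7.3435, v = y - alpha*grad = 0.9771
  prox(v) = soft_thresh(0.9771, 0.1033) = 0.8738
Iteration 3: beta = 0.5, y = 0.8738 + 0.5*(0.8738 - 0.3538) = 1.1339
  grad(y) = -2.9291, v = y - alpha*grad = 1.2914
  prox(v) = soft_thresh(1.2914, 0.1033) = 1.1882
Iteration 4: beta = 0.6, y = 1.1882 + 0.6*(1.1882 - 0.8738) = 1.3767
  grad(y) = -0.9861, v = y - alpha*grad = 1.4298
  prox(v) = soft_thresh(1.4298, 0.1033) = 1.3265
f(x_4) = 4*1.3265^2 - 12*1.3265 + 1.92*|1.3265| = -6.3327


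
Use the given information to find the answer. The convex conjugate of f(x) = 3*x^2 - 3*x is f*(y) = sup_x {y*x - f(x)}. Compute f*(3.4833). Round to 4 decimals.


f*(y) = sup_x {y*x - a*x^2 - b*x} = sup_x {(y-b)*x - a*x^2}
FOC: (y - b) - 2a*x = 0 => x* = (y - b)/(2a)
x* = (3.4833 + 3)/(2*3) = 1.0806
f*(3.4833) = (y-b)^2/(4a) = (3.4833 + 3)^2/(4*3)
= 42.0332/12 = 3.5028


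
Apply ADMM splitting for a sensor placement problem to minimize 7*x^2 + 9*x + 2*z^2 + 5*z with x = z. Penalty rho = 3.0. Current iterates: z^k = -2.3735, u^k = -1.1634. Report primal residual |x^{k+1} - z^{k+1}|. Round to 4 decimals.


ADMM iteration with rho = 3.0, z^k = -2.3735, u^k = -1.1634
Step 1: x-update.
Minimize 7*x^2 + 9*x + (3.0/2)*(x + 2.3735 - 1.1634)^2
FOC: (2*7 + 3.0)*x = -9 + 3.0*(-2.3735 + 1.1634)
x^{k+1} = -0.743
Step 2: z-update.
Minimize 2*z^2 + 5*z + (3.0/2)*(-0.743 - z - 1.1634)^2
FOC: (2*2 + 3.0)*z = -5 + 3.0*(-0.743 - 1.1634)
z^{k+1} = -1.5313
Step 3: u-update.
u^{k+1} = -1.1634 - 0.743 + 1.5313 = -0.3751
Step 4: Primal residual = |-0.743 + 1.5313| = 0.7883


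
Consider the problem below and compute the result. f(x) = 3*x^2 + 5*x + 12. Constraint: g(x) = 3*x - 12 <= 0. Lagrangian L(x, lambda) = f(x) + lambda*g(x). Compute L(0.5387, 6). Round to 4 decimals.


Step 1: Evaluate f(x).
f(0.5387) = 3*0.5387^2 + 5*0.5387 + 12 = 15.5641
Step 2: Evaluate g(x).
g(0.5387) = 3*0.5387 - 12 = -10.3839
Step 3: Compute Lagrangian.
L = 15.5641 + 6*-10.3839 = -46.7393


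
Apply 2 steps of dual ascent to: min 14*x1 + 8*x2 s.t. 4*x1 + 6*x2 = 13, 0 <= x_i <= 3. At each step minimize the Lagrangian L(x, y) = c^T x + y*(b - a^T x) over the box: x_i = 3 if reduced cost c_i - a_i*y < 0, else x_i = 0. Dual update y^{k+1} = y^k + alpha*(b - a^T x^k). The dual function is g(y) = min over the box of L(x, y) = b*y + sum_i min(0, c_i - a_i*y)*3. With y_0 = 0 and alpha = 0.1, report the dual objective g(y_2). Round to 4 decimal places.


Dual ascent for LP: min 14*x1 + 8*x2, 4*x1 + 6*x2 = 13, 0 <= x_i <= 3
Step 1: y^k = 0.0, reduced costs: (14.0, 8.0)
  x^k = (0.0, 0.0), subgradient = b - a^T x = 13.0
  y^{k+1} = 0.0 + 0.1*13.0 = 1.3
Step 2: y^k = 1.3, reduced costs: (8.8, 0.2)
  x^k = (0.0, 0.0), subgradient = b - a^T x = 13.0
  y^{k+1} = 1.3 + 0.1*13.0 = 2.6
Dual objective at y_2 = 2.6: reduced costs (3.6, -7.6), box minimizer x = (0.0, 3.0)
g(y_2) = b*y + (c1 - a1*y)*x1 + (c2 - a2*y)*x2 = 13*2.6 + 3.6*0.0 + (-7.6)*3.0 = 33.8 + 0.0 - 22.8 = 11.0


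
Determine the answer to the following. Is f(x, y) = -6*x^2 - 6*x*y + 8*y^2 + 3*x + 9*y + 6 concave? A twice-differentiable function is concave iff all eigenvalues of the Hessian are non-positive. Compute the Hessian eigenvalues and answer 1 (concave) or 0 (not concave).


The Hessian of f(x,y) = -6*x^2 - 6*x*y + 8*y^2 + 3*x + 9*y + 6 is:
H = [[-12, -6], [-6, 16]]
Trace = -12 + 16 = 4
Determinant = -12*16 - (-6)^2 = -228
Discriminant = (4)^2 - 4*-228 = 928.0
Eigenvalues: lambda_1 = -13.2315, lambda_2 = 17.2315
The function is not concave.

0


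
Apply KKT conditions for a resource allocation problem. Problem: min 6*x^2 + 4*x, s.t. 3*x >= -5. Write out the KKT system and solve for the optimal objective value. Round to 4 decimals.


Step 1: Try lambda = 0 (constraint inactive).
Stationarity: 2*6*x + 4 = 0
x* = -4/(2*6) = -1/3 = -0.3333 (rounded; the exact value -1/3 is used below)
Check constraint: 3*-0.3333 = -0.9999 >= -5 -- satisfied.
Step 2: Compute optimal value.
f(x*) = 6*(-1/3)^2 + 4*(-1/3) = -0.6667


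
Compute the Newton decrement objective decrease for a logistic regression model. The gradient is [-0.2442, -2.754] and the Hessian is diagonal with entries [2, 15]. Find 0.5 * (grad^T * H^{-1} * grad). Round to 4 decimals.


Step 1: H is diagonal, so H^(-1) * g = [-0.1221, -0.1836].
Step 2: g^T H^(-1) g = sum_i g_i^2 / H_ii
  = (-0.2442)^2/2 + (-2.754)^2/15
  = 0.0298 + 0.5056 = 0.5355
Step 3: Objective decrease = 0.5 * g^T H^(-1) g = 0.2677


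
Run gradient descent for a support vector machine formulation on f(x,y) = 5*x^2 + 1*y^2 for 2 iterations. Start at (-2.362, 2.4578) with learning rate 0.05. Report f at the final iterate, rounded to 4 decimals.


Gradient descent on f(x,y) = 5*x^2 + 1*y^2.
Starting point: (-2.362, 2.4578), alpha = 0.05
Step 1: grad_x = 2*5*-2.362 = -23.62, grad_y = 2*1*2.4578 = 4.9156
  x_1 = -2.362 - 0.05*-23.62 = -1.181
  y_1 = 2.4578 - 0.05*4.9156 = 2.212
Step 2: grad_x = 2*5*-1.181 = -11.81, grad_y = 2*1*2.212 = 4.424
  x_2 = -1.181 - 0.05*-11.81 = -0.5905
  y_2 = 2.212 - 0.05*4.424 = 1.9908
f(-0.5905, 1.9908) = 5*(-0.5905)^2 + 1*1.9908^2 = 5.7068


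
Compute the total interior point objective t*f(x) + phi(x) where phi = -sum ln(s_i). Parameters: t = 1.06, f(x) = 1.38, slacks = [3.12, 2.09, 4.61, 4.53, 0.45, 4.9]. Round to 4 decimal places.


Step 1: Compute log-barrier.
ln values: [1.1378, 0.7372, 1.5282, 1.5107, -0.7985, 1.5892]
phi = -(1.1378 + 0.7372 + 1.5282 + 1.5107 - 0.7985 + 1.5892) = -5.7047
Step 2: Compute augmented objective.
t*f(x) = 1.06*1.38 = 1.4628
Total = 1.4628 - 5.7047 = -4.2419


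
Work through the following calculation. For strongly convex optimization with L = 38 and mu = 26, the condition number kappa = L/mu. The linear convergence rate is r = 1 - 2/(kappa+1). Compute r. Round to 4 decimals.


Step 1: Compute the condition number.
kappa = L/mu = 38/26 = 1.4615
Step 2: Compute the convergence rate.
r = 1 - 2/(kappa + 1) = 1 - 2*mu/(L + mu) = (L - mu)/(L + mu) = 12/64 = 0.1875


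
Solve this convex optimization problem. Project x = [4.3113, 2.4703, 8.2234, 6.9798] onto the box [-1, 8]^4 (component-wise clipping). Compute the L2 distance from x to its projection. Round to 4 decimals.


Project each component onto [-1, 8].
clip(4.3113) = 4.3113, clip(2.4703) = 2.4703, clip(8.2234) = 8.0, clip(6.9798) = 6.9798
Projection = [4.3113, 2.4703, 8.0, 6.9798]
Squared diffs: [0.0, 0.0, 0.0499, 0.0]
Distance = sqrt(0.0499) = 0.2234


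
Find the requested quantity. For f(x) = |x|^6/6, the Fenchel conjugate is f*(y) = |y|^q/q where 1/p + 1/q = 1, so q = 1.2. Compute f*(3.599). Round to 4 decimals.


The conjugate exponent q satisfies 1/p + 1/q = 1.
p = 6, so q = 6/(6 - 1) = 1.2
|y|^q = 3.599^1.2 = 4.6496
f*(3.599) = 4.6496 / 1.2 = 3.8747


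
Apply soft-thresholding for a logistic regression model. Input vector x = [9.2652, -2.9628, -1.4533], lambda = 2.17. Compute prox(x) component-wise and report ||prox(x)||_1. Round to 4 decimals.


Soft-thresholding with lambda = 2.17:
prox(9.2652) = sign(9.2652)*max(|9.2652| - 2.17, 0) = 7.0952
prox(-2.9628) = sign(-2.9628)*max(|-2.9628| - 2.17, 0) = -0.7928
prox(-1.4533) = sign(-1.4533)*max(|-1.4533| - 2.17, 0) = 0.0
prox(x) = [7.0952, -0.7928, 0.0]
||prox(x)||_1 = 7.0952 + 0.7928 + 0.0 = 7.888


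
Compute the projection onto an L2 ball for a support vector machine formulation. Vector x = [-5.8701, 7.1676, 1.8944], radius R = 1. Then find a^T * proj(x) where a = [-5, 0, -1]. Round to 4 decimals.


Step 1: Compute ||x|| (intermediates to 6 decimals).
||x|| = sqrt((-5.8701)^2 + 7.1676^2 + 1.8944^2) = 9.456284
Step 2: Project.
Since ||x|| > R, scale = R/||x|| = 1/9.456284 = 0.10575, proj(x) = scale * x
proj(x) = [-0.620763, 0.757974, 0.200333]
Step 3: Dot product.
a^T * proj(x) = -5*(-0.620763) + 0*0.757974 - 1*0.200333 = 2.9035


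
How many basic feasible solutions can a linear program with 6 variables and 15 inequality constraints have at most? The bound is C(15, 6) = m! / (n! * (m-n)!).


Each vertex corresponds to some choice of n active constraints out of m, so the number of vertices is at most C(m, n) = m! / (n!(m-n)!).
m = 15, n = 6
Numerator: 15 * 14 * 13 * 12 * 11 * 10
Denominator: 6! = 720
C(15, 6) = 5005


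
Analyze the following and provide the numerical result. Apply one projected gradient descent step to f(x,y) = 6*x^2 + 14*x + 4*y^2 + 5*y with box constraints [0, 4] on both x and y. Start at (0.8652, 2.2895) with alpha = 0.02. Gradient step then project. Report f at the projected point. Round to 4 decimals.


Step 1: Compute gradient at (0.8652, 2.2895).
grad_x = 2*6*0.8652 + 14 = 24.3824
grad_y = 2*4*2.2895 + 5 = 23.316
Step 2: Gradient step.
x_raw = 0.8652 - 0.02*24.3824 = 0.3776
y_raw = 2.2895 - 0.02*23.316 = 1.8232
Step 3: Project onto [0, 4].
x_proj = clip(0.3776) = 0.3776
y_proj = clip(1.8232) = 1.8232
Step 4: Evaluate f.
f(0.3776, 1.8232) = 28.5528


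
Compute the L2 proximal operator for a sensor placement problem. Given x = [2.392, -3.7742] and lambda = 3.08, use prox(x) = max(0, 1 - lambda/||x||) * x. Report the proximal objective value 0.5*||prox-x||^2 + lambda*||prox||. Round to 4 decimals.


Step 1: Compute ||x||.
||x|| = 4.4684
Step 2: Compute scaling factor.
scale = max(0, 1 - 3.08/4.4684) = 0.3107
Step 3: prox(x) = [0.7432, -1.1727]
||prox(x)|| = 1.3884
Step 4: Proximal objective.
0.5*||prox-x||^2 = 4.7432
lambda*||prox|| = 4.2763
Total = 9.0194


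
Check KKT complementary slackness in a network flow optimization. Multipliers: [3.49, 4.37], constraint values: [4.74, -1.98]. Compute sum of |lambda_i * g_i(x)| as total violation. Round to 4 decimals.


KKT complementary slackness check:
lambda_1 * g_1 = 3.49 * 4.74 = 16.5426
lambda_2 * g_2 = 4.37 * -1.98 = -8.6526
Total violation = 16.5426 + 8.6526 = 25.1952


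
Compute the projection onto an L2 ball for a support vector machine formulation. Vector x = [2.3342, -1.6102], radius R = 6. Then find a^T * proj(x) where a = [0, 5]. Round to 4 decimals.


Step 1: Compute ||x|| (intermediates to 6 decimals).
||x|| = sqrt(2.3342^2 + (-1.6102)^2) = 2.835707
Step 2: Project.
Since ||x|| <= R, proj = x (no scaling needed).
proj(x) = [2.3342, -1.6102]
Step 3: Dot product.
a^T * proj(x) = 0*2.3342 + 5*(-1.6102) = -8.051


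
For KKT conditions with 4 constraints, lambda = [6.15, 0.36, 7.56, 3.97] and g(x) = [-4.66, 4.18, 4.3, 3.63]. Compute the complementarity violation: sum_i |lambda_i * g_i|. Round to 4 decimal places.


KKT complementary slackness check:
lambda_1 * g_1 = 6.15 * -4.66 = -28.659
lambda_2 * g_2 = 0.36 * 4.18 = 1.5048
lambda_3 * g_3 = 7.56 * 4.3 = 32.508
lambda_4 * g_4 = 3.97 * 3.63 = 14.4111
Total violation = 28.659 + 1.5048 + 32.508 + 14.4111 = 77.0829


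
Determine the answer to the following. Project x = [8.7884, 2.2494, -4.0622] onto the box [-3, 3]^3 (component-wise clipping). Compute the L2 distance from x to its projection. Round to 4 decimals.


Project each component onto [-3, 3].
clip(8.7884) = 3.0, clip(2.2494) = 2.2494, clip(-4.0622) = -3.0
Projection = [3.0, 2.2494, -3.0]
Squared diffs: [33.5056, 0.0, 1.1283]
Distance = sqrt(34.6339) = 5.8851


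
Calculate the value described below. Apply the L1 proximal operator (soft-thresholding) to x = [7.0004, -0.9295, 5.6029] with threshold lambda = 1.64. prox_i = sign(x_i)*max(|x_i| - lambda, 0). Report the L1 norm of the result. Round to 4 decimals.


Soft-thresholding with lambda = 1.64:
prox(7.0004) = sign(7.0004)*max(|7.0004| - 1.64, 0) = 5.3604
prox(-0.9295) = sign(-0.9295)*max(|-0.9295| - 1.64, 0) = 0.0
prox(5.6029) = sign(5.6029)*max(|5.6029| - 1.64, 0) = 3.9629
prox(x) = [5.3604, 0.0, 3.9629]
||prox(x)||_1 = 5.3604 + 0.0 + 3.9629 = 9.3233


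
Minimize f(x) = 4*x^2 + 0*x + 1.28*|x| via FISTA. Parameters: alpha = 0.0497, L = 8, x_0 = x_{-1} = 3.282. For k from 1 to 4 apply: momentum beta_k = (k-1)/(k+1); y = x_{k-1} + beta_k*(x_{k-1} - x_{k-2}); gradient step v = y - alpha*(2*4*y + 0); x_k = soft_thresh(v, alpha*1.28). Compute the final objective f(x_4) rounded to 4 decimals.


FISTA on f(x) = 4*x^2 + 0*x + 1.28*|x|
L = 8, alpha = 0.0497
Iteration 1: beta = 0.0, y = 3.282 + 0.0*(3.282 - 3.282) = 3.282
  grad(y) = 26.256, v = y - alpha*grad = 1.9771
  prox(v) = soft_thresh(1.9771, 0.0636) = 1.9135
Iteration 2: beta = 0.3333, y = 1.9135 + 0.3333*(1.9135 - 3.282) = 1.4573
  grad(y) = 11.6582, v = y - alpha*grad = 0.8779
  prox(v) = soft_thresh(0.8779, 0.0636) = 0.8143
Iteration 3: beta = 0.5, y = 0.8143 + 0.5*(0.8143 - 1.9135) = 0.2646
  grad(y) = 2.1172, v = y - alpha*grad = 0.1594
  prox(v) = soft_thresh(0.1594, 0.0636) = 0.0958
Iteration 4: beta = 0.6, y = 0.0958 + 0.6*(0.0958 - 0.8143) = -0.3353
  grad(y) = -2.6821, v = y - alpha*grad = -0.202
  prox(v) = soft_thresh(-0.202, 0.0636) = -0.1383
f(x_4) = 4*(-0.1383)^2 + 0*(-0.1383) + 1.28*|-0.1383| = 0.2536


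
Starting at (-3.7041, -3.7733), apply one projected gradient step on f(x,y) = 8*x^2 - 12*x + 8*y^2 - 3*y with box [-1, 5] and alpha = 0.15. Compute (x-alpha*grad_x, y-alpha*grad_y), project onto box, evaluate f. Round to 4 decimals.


Step 1: Compute gradient at (-3.7041, -3.7733).
grad_x = 2*8*-3.7041 - 12 = -71.2656
grad_y = 2*8*-3.7733 - 3 = -63.3728
Step 2: Gradient step.
x_raw = -3.7041 - 0.15*-71.2656 = 6.9857
y_raw = -3.7733 - 0.15*-63.3728 = 5.7326
Step 3: Project onto [-1, 5].
x_proj = clip(6.9857) = 5.0
y_proj = clip(5.7326) = 5.0
Step 4: Evaluate f.
f(5.0, 5.0) = 325.0


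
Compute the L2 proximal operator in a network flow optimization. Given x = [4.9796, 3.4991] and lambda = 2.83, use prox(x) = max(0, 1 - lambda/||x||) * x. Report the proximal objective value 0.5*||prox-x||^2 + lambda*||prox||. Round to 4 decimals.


Step 1: Compute ||x||.
||x|| = 6.0861
Step 2: Compute scaling factor.
scale = max(0, 1 - 2.83/6.0861) = 0.535
Step 3: prox(x) = [2.6641, 1.872]
||prox(x)|| = 3.2561
Step 4: Proximal objective.
0.5*||prox-x||^2 = 4.0045
lambda*||prox|| = 9.2148
Total = 13.2191


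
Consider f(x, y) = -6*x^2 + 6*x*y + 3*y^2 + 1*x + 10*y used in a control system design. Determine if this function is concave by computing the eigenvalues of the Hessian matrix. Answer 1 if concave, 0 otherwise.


The Hessian of f(x,y) = -6*x^2 + 6*x*y + 3*y^2 + 1*x + 10*y is:
H = [[-12, 6], [6, 6]]
Trace = -12 + 6 = -6
Determinant = -12*6 - (6)^2 = -108
Discriminant = (-6)^2 - 4*-108 = 468.0
Eigenvalues: lambda_1 = -13.8167, lambda_2 = 7.8167
The function is not concave.

0


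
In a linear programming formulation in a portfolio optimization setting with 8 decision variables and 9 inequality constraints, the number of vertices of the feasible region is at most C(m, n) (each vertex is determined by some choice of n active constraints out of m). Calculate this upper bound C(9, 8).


Each vertex corresponds to some choice of n active constraints out of m, so the number of vertices is at most C(m, n) = m! / (n!(m-n)!).
m = 9, n = 8
Numerator: 9 * 8 * 7 * 6 * 5 * 4 * 3 * 2
Denominator: 8! = 40320
C(9, 8) = 9


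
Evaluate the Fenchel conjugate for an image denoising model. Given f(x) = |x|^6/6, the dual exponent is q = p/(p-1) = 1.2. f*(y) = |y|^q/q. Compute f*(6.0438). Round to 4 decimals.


The conjugate exponent q satisfies 1/p + 1/q = 1.
p = 6, so q = 6/(6 - 1) = 1.2
|y|^q = 6.0438^1.2 = 8.6611
f*(6.0438) = 8.6611 / 1.2 = 7.2176


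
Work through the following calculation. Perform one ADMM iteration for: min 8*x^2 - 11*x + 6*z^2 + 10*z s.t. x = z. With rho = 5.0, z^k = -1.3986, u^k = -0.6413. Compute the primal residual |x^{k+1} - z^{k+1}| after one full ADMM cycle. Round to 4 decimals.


ADMM iteration with rho = 5.0, z^k = -1.3986, u^k = -0.6413
Step 1: x-update.
Minimize 8*x^2 - 11*x + (5.0/2)*(x + 1.3986 - 0.6413)^2
FOC: (2*8 + 5.0)*x = 11 + 5.0*(-1.3986 + 0.6413)
x^{k+1} = 0.3435
Step 2: z-update.
Minimize 6*z^2 + 10*z + (5.0/2)*(0.3435 - z - 0.6413)^2
FOC: (2*6 + 5.0)*z = -10 + 5.0*(0.3435 - 0.6413)
z^{k+1} = -0.6758
Step 3: u-update.
u^{k+1} = -0.6413 + 0.3435 + 0.6758 = 0.378
Step 4: Primal residual = |0.3435 + 0.6758| = 1.0193


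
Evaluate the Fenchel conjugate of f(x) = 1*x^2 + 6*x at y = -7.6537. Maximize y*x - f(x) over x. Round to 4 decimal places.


f*(y) = sup_x {y*x - a*x^2 - b*x} = sup_x {(y-b)*x - a*x^2}
FOC: (y - b) - 2a*x = 0 => x* = (y - b)/(2a)
x* = (-7.6537 - 6)/(2*1) = -6.8269
f*(-7.6537) = (y-b)^2/(4a) = (-7.6537 - 6)^2/(4*1)
= 186.4235/4 = 46.6059


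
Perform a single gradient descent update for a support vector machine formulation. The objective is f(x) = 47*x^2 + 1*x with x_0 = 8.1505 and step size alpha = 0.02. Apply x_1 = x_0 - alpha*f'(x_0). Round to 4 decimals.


We compute the gradient at x_0 and apply the update.
f'(x) = 94*x + 1
f'(8.1505) = 94*8.1505 + 1 = 767.147
x_1 = 8.1505 - 0.02*767.147 = -7.1924


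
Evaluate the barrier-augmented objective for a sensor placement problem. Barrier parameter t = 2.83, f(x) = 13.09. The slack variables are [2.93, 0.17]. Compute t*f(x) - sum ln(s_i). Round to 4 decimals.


Step 1: Compute log-barrier.
ln values: [1.075, -1.772]
phi = -(1.075 - 1.772) = 0.697
Step 2: Compute augmented objective.
t*f(x) = 2.83*13.09 = 37.0447
Total = 37.0447 + 0.697 = 37.7417


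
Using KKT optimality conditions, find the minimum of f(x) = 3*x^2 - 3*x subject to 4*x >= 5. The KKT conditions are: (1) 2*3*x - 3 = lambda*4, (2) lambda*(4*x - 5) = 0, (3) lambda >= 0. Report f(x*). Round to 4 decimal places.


Step 1: Try lambda = 0 (constraint inactive).
x_unc = 3/(2*3) = 0.5
Check: 4*0.5 = 2.0 < 5 -- violated!
Step 2: Constraint must be active: 4*x = 5
x* = 5/4 = 1.25
lambda = (2*3*1.25 - 3)/4 = 1.125
Step 3: Compute optimal value.
f(x*) = 3*1.25^2 - 3*1.25 = 0.9375


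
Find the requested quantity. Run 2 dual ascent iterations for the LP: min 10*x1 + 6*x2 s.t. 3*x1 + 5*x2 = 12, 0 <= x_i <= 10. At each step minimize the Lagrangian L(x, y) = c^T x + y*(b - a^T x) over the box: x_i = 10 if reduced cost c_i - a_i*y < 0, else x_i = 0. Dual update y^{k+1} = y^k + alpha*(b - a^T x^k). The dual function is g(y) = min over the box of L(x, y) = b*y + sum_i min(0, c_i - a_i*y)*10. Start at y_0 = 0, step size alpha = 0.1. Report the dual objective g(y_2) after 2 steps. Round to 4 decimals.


Dual ascent for LP: min 10*x1 + 6*x2, 3*x1 + 5*x2 = 12, 0 <= x_i <= 10
Step 1: y^k = 0.0, reduced costs: (10.0, 6.0)
  x^k = (0.0, 0.0), subgradient = b - a^T x = 12.0
  y^{k+1} = 0.0 + 0.1*12.0 = 1.2
Step 2: y^k = 1.2, reduced costs: (6.4, 0.0)
  x^k = (0.0, 0.0), subgradient = b - a^T x = 12.0
  y^{k+1} = 1.2 + 0.1*12.0 = 2.4
Dual objective at y_2 = 2.4: reduced costs (2.8, -6.0), box minimizer x = (0.0, 10.0)
g(y_2) = b*y + (c1 - a1*y)*x1 + (c2 - a2*y)*x2 = 12*2.4 + 2.8*0.0 + (-6.0)*10.0 = 28.8 + 0.0 - 60.0 = -31.2


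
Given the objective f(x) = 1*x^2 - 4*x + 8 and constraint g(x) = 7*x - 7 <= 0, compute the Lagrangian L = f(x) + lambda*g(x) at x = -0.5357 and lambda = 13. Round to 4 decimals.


Step 1: Evaluate f(x).
f(-0.5357) = 1*(-0.5357)^2 - 4*(-0.5357) + 8 = 10.4298
Step 2: Evaluate g(x).
g(-0.5357) = 7*-0.5357 - 7 = -10.7499
Step 3: Compute Lagrangian.
L = 10.4298 + 13*-10.7499 = -129.3189


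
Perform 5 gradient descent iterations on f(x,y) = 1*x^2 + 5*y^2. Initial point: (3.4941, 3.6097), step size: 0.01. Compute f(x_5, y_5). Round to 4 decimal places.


Gradient descent on f(x,y) = 1*x^2 + 5*y^2.
Starting point: (3.4941, 3.6097), alpha = 0.01
Step 1: grad_x = 2*1*3.4941 = 6.9882, grad_y = 2*5*3.6097 = 36.097
  x_1 = 3.4941 - 0.01*6.9882 = 3.4242
  y_1 = 3.6097 - 0.01*36.097 = 3.2487
Step 2: grad_x = 2*1*3.4242 = 6.8484, grad_y = 2*5*3.2487 = 32.4873
  x_2 = 3.4242 - 0.01*6.8484 = 3.3557
  y_2 = 3.2487 - 0.01*32.4873 = 2.9239
Step 3: grad_x = 2*1*3.3557 = 6.7115, grad_y = 2*5*2.9239 = 29.2386
  x_3 = 3.3557 - 0.01*6.7115 = 3.2886
  y_3 = 2.9239 - 0.01*29.2386 = 2.6315
Step 4: grad_x = 2*1*3.2886 = 6.5772, grad_y = 2*5*2.6315 = 26.3147
  x_4 = 3.2886 - 0.01*6.5772 = 3.2228
  y_4 = 2.6315 - 0.01*26.3147 = 2.3683
Step 5: grad_x = 2*1*3.2228 = 6.4457, grad_y = 2*5*2.3683 = 23.6832
  x_5 = 3.2228 - 0.01*6.4457 = 3.1584
  y_5 = 2.3683 - 0.01*23.6832 = 2.1315
f(3.1584, 2.1315) = 1*3.1584^2 + 5*2.1315^2 = 32.6917


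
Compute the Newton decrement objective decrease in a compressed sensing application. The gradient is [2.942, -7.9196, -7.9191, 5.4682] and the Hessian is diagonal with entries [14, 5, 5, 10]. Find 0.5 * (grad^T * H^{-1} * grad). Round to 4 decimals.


Step 1: H is diagonal, so H^(-1) * g = [0.2101, -1.5839, -1.5838, 0.5468].
Step 2: g^T H^(-1) g = sum_i g_i^2 / H_ii
  = (2.942)^2/14 + (-7.9196)^2/5 + (-7.9191)^2/5 + (5.4682)^2/10
  = 0.6182 + 12.544 + 12.5424 + 2.9901 = 28.6948
Step 3: Objective decrease = 0.5 * g^T H^(-1) g = 14.3474


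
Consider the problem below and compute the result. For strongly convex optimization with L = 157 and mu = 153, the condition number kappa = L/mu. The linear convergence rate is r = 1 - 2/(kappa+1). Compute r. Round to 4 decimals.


Step 1: Compute the condition number.
kappa = L/mu = 157/153 = 1.0261
Step 2: Compute the convergence rate.
r = 1 - 2/(kappa + 1) = 1 - 2*mu/(L + mu) = (L - mu)/(L + mu) = 4/310 = 0.0129


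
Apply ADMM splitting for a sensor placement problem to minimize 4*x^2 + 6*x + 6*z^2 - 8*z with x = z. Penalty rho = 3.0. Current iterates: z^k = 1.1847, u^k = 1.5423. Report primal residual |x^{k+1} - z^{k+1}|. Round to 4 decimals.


ADMM iteration with rho = 3.0, z^k = 1.1847, u^k = 1.5423
Step 1: x-update.
Minimize 4*x^2 + 6*x + (3.0/2)*(x - 1.1847 + 1.5423)^2
FOC: (2*4 + 3.0)*x = -6 + 3.0*(1.1847 - 1.5423)
x^{k+1} = -0.643
Step 2: z-update.
Minimize 6*z^2 - 8*z + (3.0/2)*(-0.643 - z + 1.5423)^2
FOC: (2*6 + 3.0)*z = 8 + 3.0*(-0.643 + 1.5423)
z^{k+1} = 0.7132
Step 3: u-update.
u^{k+1} = 1.5423 - 0.643 - 0.7132 = 0.1861
Step 4: Primal residual = |-0.643 - 0.7132| = 1.3562


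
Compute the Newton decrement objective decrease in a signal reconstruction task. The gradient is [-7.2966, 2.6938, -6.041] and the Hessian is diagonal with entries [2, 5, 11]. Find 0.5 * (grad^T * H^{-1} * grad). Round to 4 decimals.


Step 1: H is diagonal, so H^(-1) * g = [-3.6483, 0.5388, -0.5492].
Step 2: g^T H^(-1) g = sum_i g_i^2 / H_ii
  = (-7.2966)^2/2 + (2.6938)^2/5 + (-6.041)^2/11
  = 26.6202 + 1.4513 + 3.3176 = 31.3891
Step 3: Objective decrease = 0.5 * g^T H^(-1) g = 15.6946


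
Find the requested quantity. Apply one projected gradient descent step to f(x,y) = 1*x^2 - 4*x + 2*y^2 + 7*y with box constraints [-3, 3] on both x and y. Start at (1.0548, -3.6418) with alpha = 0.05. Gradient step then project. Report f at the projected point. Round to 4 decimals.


Step 1: Compute gradient at (1.0548, -3.6418).
grad_x = 2*1*1.0548 - 4 = -1.8904
grad_y = 2*2*-3.6418 + 7 = -7.5672
Step 2: Gradient step.
x_raw = 1.0548 - 0.05*-1.8904 = 1.1493
y_raw = -3.6418 - 0.05*-7.5672 = -3.2634
Step 3: Project onto [-3, 3].
x_proj = clip(1.1493) = 1.1493
y_proj = clip(-3.2634) = -3.0
Step 4: Evaluate f.
f(1.1493, -3.0) = -6.2763


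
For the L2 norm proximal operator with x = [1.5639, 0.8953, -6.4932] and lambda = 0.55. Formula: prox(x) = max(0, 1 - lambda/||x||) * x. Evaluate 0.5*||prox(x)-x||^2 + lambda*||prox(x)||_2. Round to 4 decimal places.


Step 1: Compute ||x||.
||x|| = 6.7386
Step 2: Compute scaling factor.
scale = max(0, 1 - 0.55/6.7386) = 0.9184
Step 3: prox(x) = [1.4363, 0.8222, -5.9632]
||prox(x)|| = 6.1886
Step 4: Proximal objective.
0.5*||prox-x||^2 = 0.1513
lambda*||prox|| = 3.4037
Total = 3.555


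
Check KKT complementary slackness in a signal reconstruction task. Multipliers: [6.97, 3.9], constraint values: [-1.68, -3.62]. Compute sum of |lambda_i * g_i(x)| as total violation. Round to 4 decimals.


KKT complementary slackness check:
lambda_1 * g_1 = 6.97 * -1.68 = -11.7096
lambda_2 * g_2 = 3.9 * -3.62 = -14.118
Total violation = 11.7096 + 14.118 = 25.8276


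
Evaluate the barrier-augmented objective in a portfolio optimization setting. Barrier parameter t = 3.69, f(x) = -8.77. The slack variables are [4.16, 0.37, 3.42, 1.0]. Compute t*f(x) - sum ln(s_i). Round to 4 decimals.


Step 1: Compute log-barrier.
ln values: [1.4255, -0.9943, 1.2296, 0.0]
phi = -(1.4255 - 0.9943 + 1.2296 + 0.0) = -1.6609
Step 2: Compute augmented objective.
t*f(x) = 3.69*-8.77 = -32.3613
Total = -32.3613 - 1.6609 = -34.0222


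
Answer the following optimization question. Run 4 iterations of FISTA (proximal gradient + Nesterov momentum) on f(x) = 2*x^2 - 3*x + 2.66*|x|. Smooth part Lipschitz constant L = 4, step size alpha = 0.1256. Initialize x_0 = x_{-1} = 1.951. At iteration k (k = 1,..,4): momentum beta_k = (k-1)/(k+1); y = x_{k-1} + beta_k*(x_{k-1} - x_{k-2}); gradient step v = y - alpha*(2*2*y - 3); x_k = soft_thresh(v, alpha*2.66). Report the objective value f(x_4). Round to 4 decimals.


FISTA on f(x) = 2*x^2 - 3*x + 2.66*|x|
L = 4, alpha = 0.1256
Iteration 1: beta = 0.0, y = 1.951 + 0.0*(1.951 - 1.951) = 1.951
  grad(y) = 4.804, v = y - alpha*grad = 1.3476
  prox(v) = soft_thresh(1.3476, 0.3341) = 1.0135
Iteration 2: beta = 0.3333, y = 1.0135 + 0.3333*(1.0135 - 1.951) = 0.701
  grad(y) = -0.1959, v = y - alpha*grad = 0.7256
  prox(v) = soft_thresh(0.7256, 0.3341) = 0.3915
Iteration 3: beta = 0.5, y = 0.3915 + 0.5*(0.3915 - 1.0135) = 0.0805
  grad(y) = -2.6778, v = y - alpha*grad = 0.4169
  prox(v) = soft_thresh(0.4169, 0.3341) = 0.0828
Iteration 4: beta = 0.6, y = 0.0828 + 0.6*(0.0828 - 0.3915) = -0.1025
  grad(y) = -3.4099, v = y - alpha*grad = 0.3258
  prox(v) = soft_thresh(0.3258, 0.3341) = 0.0
f(x_4) = 2*0.0^2 - 3*0.0 + 2.66*|0.0| = 0.0


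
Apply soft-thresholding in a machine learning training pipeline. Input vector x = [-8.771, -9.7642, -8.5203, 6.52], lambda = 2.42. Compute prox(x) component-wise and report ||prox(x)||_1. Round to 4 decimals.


Soft-thresholding with lambda = 2.42:
prox(-8.771) = sign(-8.771)*max(|-8.771| - 2.42, 0) = -6.351
prox(-9.7642) = sign(-9.7642)*max(|-9.7642| - 2.42, 0) = -7.3442
prox(-8.5203) = sign(-8.5203)*max(|-8.5203| - 2.42, 0) = -6.1003
prox(6.52) = sign(6.52)*max(|6.52| - 2.42, 0) = 4.1
prox(x) = [-6.351, -7.3442, -6.1003, 4.1]
||prox(x)||_1 = 6.351 + 7.3442 + 6.1003 + 4.1 = 23.8955


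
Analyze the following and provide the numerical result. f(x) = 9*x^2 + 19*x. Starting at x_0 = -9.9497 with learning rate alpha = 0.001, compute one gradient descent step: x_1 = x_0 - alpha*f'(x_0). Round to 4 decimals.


We compute the gradient at x_0 and apply the update.
f'(x) = 18*x + 19
f'(-9.9497) = 18*-9.9497 + 19 = -160.0946
x_1 = -9.9497 - 0.001*-160.0946 = -9.7896


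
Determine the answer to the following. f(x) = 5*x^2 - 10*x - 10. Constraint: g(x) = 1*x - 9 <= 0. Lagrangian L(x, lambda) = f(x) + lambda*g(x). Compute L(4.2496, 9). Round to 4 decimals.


Step 1: Evaluate f(x).
f(4.2496) = 5*4.2496^2 - 10*4.2496 - 10 = 37.7995
Step 2: Evaluate g(x).
g(4.2496) = 1*4.2496 - 9 = -4.7504
Step 3: Compute Lagrangian.
L = 37.7995 + 9*-4.7504 = -4.9541


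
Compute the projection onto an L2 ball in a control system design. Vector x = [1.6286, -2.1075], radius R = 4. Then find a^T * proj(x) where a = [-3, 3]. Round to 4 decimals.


Step 1: Compute ||x|| (intermediates to 6 decimals).
||x|| = sqrt(1.6286^2 + (-2.1075)^2) = 2.663437
Step 2: Project.
Since ||x|| <= R, proj = x (no scaling needed).
proj(x) = [1.6286, -2.1075]
Step 3: Dot product.
a^T * proj(x) = -3*1.6286 + 3*(-2.1075) = -11.2083


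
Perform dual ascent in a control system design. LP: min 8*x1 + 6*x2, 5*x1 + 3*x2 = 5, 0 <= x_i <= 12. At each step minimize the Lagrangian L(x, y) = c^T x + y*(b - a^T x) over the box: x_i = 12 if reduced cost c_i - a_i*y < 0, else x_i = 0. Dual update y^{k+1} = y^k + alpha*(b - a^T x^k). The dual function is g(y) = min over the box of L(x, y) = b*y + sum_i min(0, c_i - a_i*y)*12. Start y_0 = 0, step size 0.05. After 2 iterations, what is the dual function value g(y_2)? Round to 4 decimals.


Dual ascent for LP: min 8*x1 + 6*x2, 5*x1 + 3*x2 = 5, 0 <= x_i <= 12
Step 1: y^k = 0.0, reduced costs: (8.0, 6.0)
  x^k = (0.0, 0.0), subgradient = b - a^T x = 5.0
  y^{k+1} = 0.0 + 0.05*5.0 = 0.25
Step 2: y^k = 0.25, reduced costs: (6.75, 5.25)
  x^k = (0.0, 0.0), subgradient = b - a^T x = 5.0
  y^{k+1} = 0.25 + 0.05*5.0 = 0.5
Dual objective at y_2 = 0.5: reduced costs (5.5, 4.5), box minimizer x = (0.0, 0.0)
g(y_2) = b*y + (c1 - a1*y)*x1 + (c2 - a2*y)*x2 = 5*0.5 + 5.5*0.0 + 4.5*0.0 = 2.5 + 0.0 + 0.0 = 2.5


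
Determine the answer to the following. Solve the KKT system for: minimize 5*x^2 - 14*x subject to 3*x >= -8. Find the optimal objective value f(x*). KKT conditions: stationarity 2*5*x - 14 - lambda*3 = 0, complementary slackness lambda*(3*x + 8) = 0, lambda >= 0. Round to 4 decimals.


Step 1: Try lambda = 0 (constraint inactive).
Stationarity: 2*5*x - 14 = 0
x* = 14/(2*5) = 1.4
Check constraint: 3*1.4 = 4.2 >= -8 -- satisfied.
Step 2: Compute optimal value.
f(x*) = 5*1.4^2 - 14*1.4 = -9.8


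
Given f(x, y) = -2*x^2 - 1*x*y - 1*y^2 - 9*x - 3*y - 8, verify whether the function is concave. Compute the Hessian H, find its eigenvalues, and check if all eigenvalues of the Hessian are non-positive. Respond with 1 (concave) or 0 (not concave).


The Hessian of f(x,y) = -2*x^2 - 1*x*y - 1*y^2 - 9*x - 3*y - 8 is:
H = [[-4, -1], [-1, -2]]
Trace = -4 - 2 = -6
Determinant = -4*-2 - (-1)^2 = 7
Discriminant = (-6)^2 - 4*7 = 8.0
Eigenvalues: lambda_1 = -4.4142, lambda_2 = -1.5858
The function is concave.

1


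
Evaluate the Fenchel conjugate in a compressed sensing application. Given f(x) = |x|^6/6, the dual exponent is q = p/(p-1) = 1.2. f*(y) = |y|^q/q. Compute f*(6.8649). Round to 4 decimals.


The conjugate exponent q satisfies 1/p + 1/q = 1.
p = 6, so q = 6/(6 - 1) = 1.2
|y|^q = 6.8649^1.2 = 10.0916
f*(6.8649) = 10.0916 / 1.2 = 8.4097


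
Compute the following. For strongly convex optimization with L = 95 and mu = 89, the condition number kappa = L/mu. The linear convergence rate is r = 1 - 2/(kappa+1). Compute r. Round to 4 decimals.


Step 1: Compute the condition number.
kappa = L/mu = 95/89 = 1.0674
Step 2: Compute the convergence rate.
r = 1 - 2/(kappa + 1) = 1 - 2*mu/(L + mu) = (L - mu)/(L + mu) = 6/184 = 0.0326


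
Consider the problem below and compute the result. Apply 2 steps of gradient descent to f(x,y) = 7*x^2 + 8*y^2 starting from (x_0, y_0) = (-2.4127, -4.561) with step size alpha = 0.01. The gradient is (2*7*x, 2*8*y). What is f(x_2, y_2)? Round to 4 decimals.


Gradient descent on f(x,y) = 7*x^2 + 8*y^2.
Starting point: (-2.4127, -4.561), alpha = 0.01
Step 1: grad_x = 2*7*-2.4127 = -33.7778, grad_y = 2*8*-4.561 = -72.976
  x_1 = -2.4127 - 0.01*-33.7778 = -2.0749
  y_1 = -4.561 - 0.01*-72.976 = -3.8312
Step 2: grad_x = 2*7*-2.0749 = -29.0489, grad_y = 2*8*-3.8312 = -61.2998
  x_2 = -2.0749 - 0.01*-29.0489 = -1.7844
  y_2 = -3.8312 - 0.01*-61.2998 = -3.2182
f(-1.7844, -3.2182) = 7*(-1.7844)^2 + 8*(-3.2182)^2 = 105.146


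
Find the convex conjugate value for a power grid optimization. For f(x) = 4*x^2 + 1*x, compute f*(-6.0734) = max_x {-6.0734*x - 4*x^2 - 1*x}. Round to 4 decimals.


f*(y) = sup_x {y*x - a*x^2 - b*x} = sup_x {(y-b)*x - a*x^2}
FOC: (y - b) - 2a*x = 0 => x* = (y - b)/(2a)
x* = (-6.0734 - 1)/(2*4) = -0.8842
f*(-6.0734) = (y-b)^2/(4a) = (-6.0734 - 1)^2/(4*4)
= 50.033/16 = 3.1271


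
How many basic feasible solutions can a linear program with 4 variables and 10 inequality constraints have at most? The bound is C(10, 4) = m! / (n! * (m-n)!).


Each vertex corresponds to some choice of n active constraints out of m, so the number of vertices is at most C(m, n) = m! / (n!(m-n)!).
m = 10, n = 4
Numerator: 10 * 9 * 8 * 7
Denominator: 4! = 24
C(10, 4) = 210


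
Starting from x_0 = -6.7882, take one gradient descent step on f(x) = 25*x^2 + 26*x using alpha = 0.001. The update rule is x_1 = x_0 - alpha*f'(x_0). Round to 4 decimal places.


We compute the gradient at x_0 and apply the update.
f'(x) = 50*x + 26
f'(-6.7882) = 50*-6.7882 + 26 = -313.41
x_1 = -6.7882 - 0.001*-313.41 = -6.4748


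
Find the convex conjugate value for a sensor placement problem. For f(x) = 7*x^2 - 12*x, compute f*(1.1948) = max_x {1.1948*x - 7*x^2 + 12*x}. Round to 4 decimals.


f*(y) = sup_x {y*x - a*x^2 - b*x} = sup_x {(y-b)*x - a*x^2}
FOC: (y - b) - 2a*x = 0 => x* = (y - b)/(2a)
x* = (1.1948 + 12)/(2*7) = 0.9425
f*(1.1948) = (y-b)^2/(4a) = (1.1948 + 12)^2/(4*7)
= 174.1027/28 = 6.218


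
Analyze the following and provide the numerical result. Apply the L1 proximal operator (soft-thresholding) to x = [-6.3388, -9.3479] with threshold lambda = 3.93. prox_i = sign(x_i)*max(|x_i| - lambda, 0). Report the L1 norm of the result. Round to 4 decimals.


Soft-thresholding with lambda = 3.93:
prox(-6.3388) = sign(-6.3388)*max(|-6.3388| - 3.93, 0) = -2.4088
prox(-9.3479) = sign(-9.3479)*max(|-9.3479| - 3.93, 0) = -5.4179
prox(x) = [-2.4088, -5.4179]
||prox(x)||_1 = 2.4088 + 5.4179 = 7.8267


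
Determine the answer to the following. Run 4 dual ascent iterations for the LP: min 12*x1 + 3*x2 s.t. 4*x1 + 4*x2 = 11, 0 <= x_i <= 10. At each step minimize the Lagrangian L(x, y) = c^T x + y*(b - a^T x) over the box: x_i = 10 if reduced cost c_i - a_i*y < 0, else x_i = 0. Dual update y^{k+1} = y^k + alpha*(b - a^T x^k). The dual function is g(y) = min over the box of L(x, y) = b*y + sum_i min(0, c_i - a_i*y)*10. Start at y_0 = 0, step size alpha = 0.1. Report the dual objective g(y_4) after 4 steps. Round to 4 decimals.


Dual ascent for LP: min 12*x1 + 3*x2, 4*x1 + 4*x2 = 11, 0 <= x_i <= 10
Step 1: y^k = 0.0, reduced costs: (12.0, 3.0)
  x^k = (0.0, 0.0), subgradient = b - a^T x = 11.0
  y^{k+1} = 0.0 + 0.1*11.0 = 1.1
Step 2: y^k = 1.1, reduced costs: (7.6, -1.4)
  x^k = (0.0, 10.0), subgradient = b - a^T x = -29.0
  y^{k+1} = 1.1 + 0.1*-29.0 = -1.8
Step 3: y^k = -1.8, reduced costs: (19.2, 10.2)
  x^k = (0.0, 0.0), subgradient = b - a^T x = 11.0
  y^{k+1} = -1.8 + 0.1*11.0 = -0.7
Step 4: y^k = -0.7, reduced costs: (14.8, 5.8)
  x^k = (0.0, 0.0), subgradient = b - a^T x = 11.0
  y^{k+1} = -0.7 + 0.1*11.0 = 0.4
Dual objective at y_4 = 0.4: reduced costs (10.4, 1.4), box minimizer x = (0.0, 0.0)
g(y_4) = b*y + (c1 - a1*y)*x1 + (c2 - a2*y)*x2 = 11*0.4 + 10.4*0.0 + 1.4*0.0 = 4.4 + 0.0 + 0.0 = 4.4


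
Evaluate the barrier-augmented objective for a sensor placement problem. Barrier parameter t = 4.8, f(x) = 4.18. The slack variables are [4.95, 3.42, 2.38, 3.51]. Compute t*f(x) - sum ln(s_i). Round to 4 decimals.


Step 1: Compute log-barrier.
ln values: [1.5994, 1.2296, 0.8671, 1.2556]
phi = -(1.5994 + 1.2296 + 0.8671 + 1.2556) = -4.9517
Step 2: Compute augmented objective.
t*f(x) = 4.8*4.18 = 20.064
Total = 20.064 - 4.9517 = 15.1123
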